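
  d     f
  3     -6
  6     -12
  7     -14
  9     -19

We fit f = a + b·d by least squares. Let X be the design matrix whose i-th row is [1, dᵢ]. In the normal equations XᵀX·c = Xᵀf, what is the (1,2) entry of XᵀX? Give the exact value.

Row 1 ↔ basis 1, column 2 ↔ basis d, so (XᵀX)_{1,2} = Σᵢ d = (1)·(3) + (1)·(6) + (1)·(7) + (1)·(9) = 25.

25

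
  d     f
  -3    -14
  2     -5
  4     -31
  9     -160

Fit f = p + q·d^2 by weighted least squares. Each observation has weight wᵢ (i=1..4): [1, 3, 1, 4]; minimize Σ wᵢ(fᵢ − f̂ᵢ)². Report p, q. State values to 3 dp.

p = 2.928, q = -2.012

Normal-equation sums: Σwᵢ·1 = 9, Σwᵢ·d^2 = 361, Σwᵢ·d^2·d^2 = 26629.
And Σwᵢ·f = -700, Σwᵢ·d^2·f = -52522.
XᵀWX·[p, q]ᵀ = XᵀWf becomes [[9, 361]; [361, 26629]]·[p, q]ᵀ = [-700, -52522]ᵀ.
det = 9·26629 − 361² = 109340.
p = ((-700)·26629 − 361·(-52522))/109340 = 160071/54670; q = (9·(-52522) − 361·(-700))/109340 = -109999/54670.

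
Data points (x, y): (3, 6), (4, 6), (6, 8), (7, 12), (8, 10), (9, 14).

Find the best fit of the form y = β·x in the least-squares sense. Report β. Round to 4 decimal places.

Setting ∂/∂β … = 0 gives: 255·β = 380.
(Σx·x = 255, Σx·y = 380.)
β = 380/255 = 1.4902.

β = 1.4902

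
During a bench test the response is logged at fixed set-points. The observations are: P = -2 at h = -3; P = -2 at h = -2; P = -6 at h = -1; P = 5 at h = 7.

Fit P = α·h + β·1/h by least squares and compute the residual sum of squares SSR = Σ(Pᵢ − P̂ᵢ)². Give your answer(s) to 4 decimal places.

XᵀX·[α, β]ᵀ = XᵀP reads: 63·α + 4·β = 51;  4·α + (2437/1764)·β = 176/21.
Determinant 63·(2437/1764) − 4² = 1989/28.
α = (51·(2437/1764) − 4·(176/21))/(1989/28) = 2413/4641; β = (63·(176/21) − 4·51)/(1989/28) = 1008/221.
Residuals: 1671/1547, 6128/4641, -4265/4641, 470/663; SSR = 6586/1547.

SSR = 4.2573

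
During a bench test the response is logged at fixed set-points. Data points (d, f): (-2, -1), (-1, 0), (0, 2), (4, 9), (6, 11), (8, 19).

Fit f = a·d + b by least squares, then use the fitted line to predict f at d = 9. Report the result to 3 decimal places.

Normal-equation sums: Σd·d = 121, Σd = 15, Σ1 = 6.
And Σd·f = 256, Σf = 40.
Eliminating b: 6·(row 1) − 15·(row 2) gives 501·a = 6·256 − 15·40 = 936, so a = 312/167.
Then b = (40 − 15·(312/167))/6 = 1000/501.
At d = 9: f̂ = (312/167)·(9) + (1000/501)·(1) = 9424/501.

f̂ = 18.810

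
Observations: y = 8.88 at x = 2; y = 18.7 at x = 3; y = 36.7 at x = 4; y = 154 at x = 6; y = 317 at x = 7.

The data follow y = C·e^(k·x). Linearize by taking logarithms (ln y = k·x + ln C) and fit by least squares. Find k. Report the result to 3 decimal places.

Taking logs, ln y = k·x + ln C, so regress ln y on x.
Σx = 22.0000, Σ(x)² = 114.0000, Σln y = 19.5110, Σx·ln y = 98.0983.
Normal system: [[114.0000, 22.0000]; [22.0000, 5]]·[k, ln C]ᵀ = [98.0983, 19.5110]ᵀ.
Δ = 114.0000·5 − (22.0000)² = 86.0000; k = (98.0983·5 − 22.0000·19.5110)/86.0000 = 0.71222, ln C = (114.0000·19.5110 − 22.0000·98.0983)/86.0000 = 0.76844.

k = 0.712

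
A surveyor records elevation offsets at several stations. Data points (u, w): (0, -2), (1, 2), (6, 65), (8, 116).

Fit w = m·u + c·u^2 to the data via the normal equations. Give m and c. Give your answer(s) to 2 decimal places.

m = -0.05, c = 1.82

With design matrix X, XᵀX = [[101, 729]; [729, 5393]] and Xᵀw = [1320, 9766]ᵀ.
det = 101·5393 − 729² = 13252.
m = (1320·5393 − 729·9766)/13252 = -327/6626; c = (101·9766 − 729·1320)/13252 = 12043/6626.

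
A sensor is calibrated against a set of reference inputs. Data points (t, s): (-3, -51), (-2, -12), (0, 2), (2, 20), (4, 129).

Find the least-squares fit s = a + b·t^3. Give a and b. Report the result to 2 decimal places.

a = 2.99, b = 1.97

Setting ∂/∂a … = 0 gives: 5·a + 37·b = 88;  37·a + 4953·b = 9889.
Determinant 5·4953 − 37² = 23396.
a = (88·4953 − 37·9889)/23396 = 69971/23396; b = (5·9889 − 37·88)/23396 = 46189/23396.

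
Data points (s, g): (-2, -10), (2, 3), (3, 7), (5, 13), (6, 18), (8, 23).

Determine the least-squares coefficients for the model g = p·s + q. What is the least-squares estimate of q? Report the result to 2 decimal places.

q = -3.32

Forming MᵀM = [[142, 22]; [22, 6]] and Mᵀg = [404, 54]ᵀ gives MᵀM·[p, q]ᵀ = Mᵀg.
det = 142·6 − 22² = 368.
p = (404·6 − 22·54)/368 = 309/92; q = (142·54 − 22·404)/368 = -305/92.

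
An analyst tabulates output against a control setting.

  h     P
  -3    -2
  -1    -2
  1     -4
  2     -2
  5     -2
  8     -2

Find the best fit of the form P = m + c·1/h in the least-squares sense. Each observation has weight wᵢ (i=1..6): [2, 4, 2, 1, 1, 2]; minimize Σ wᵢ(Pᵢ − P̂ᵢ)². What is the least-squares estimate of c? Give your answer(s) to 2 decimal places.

c = -0.73

Forming XᵀWX = [[12, -103/60]; [-103/60, 47113/7200]] and XᵀWP = [-28, -17/30]ᵀ gives XᵀWX·[m, c]ᵀ = XᵀWP.
det = 12·(47113/7200) − (-103/60)² = 272069/3600.
m = ((-28)·(47113/7200) − (-103/60)·(-17/30))/(272069/3600) = -663084/272069; c = (12·(-17/30) − (-103/60)·(-28))/(272069/3600) = -197520/272069.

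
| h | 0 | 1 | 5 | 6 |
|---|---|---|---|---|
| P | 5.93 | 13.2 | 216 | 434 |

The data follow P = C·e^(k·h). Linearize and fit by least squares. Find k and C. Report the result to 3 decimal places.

k = 0.710, C = 6.179

Taking logs, ln P = k·h + ln C, so regress ln P on h.
AᵀA = [[62.0000, 12.0000]; [12.0000, 4]], rhs = [65.8949, 15.8086]ᵀ  (here Σh = 12.0000, Σ(h)² = 62.0000, Σln P = 15.8086, Σh·ln P = 65.8949).
Slope k = (n·Σh·ln P − Σh·Σln P)/(n·Σ(h)² − (Σh)²) = (4·65.8949 − 12.0000·15.8086)/104.0000 = 0.71035; ln C = (Σln P − k·Σh)/n = 1.82108, so C = exp(1.82108) = 6.17854.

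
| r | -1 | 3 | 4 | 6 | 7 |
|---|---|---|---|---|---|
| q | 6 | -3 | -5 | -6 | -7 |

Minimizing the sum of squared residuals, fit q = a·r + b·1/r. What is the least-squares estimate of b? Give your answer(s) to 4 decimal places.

b = -4.8613

The normal equations are: 111·a + 5·b = -120;  5·a + (8621/7056)·b = -41/4.
(Σr·r = 111, Σr·1/r = 5, Σ1/r·1/r = 8621/7056, Σr·q = -120, Σ1/r·q = -41/4.)
Δ = 111·(8621/7056) − 5² = 260177/2352.
a = ((-120)·(8621/7056) − 5·(-41/4))/(260177/2352) = -224300/260177; b = (111·(-41/4) − 5·(-120))/(260177/2352) = -1264788/260177.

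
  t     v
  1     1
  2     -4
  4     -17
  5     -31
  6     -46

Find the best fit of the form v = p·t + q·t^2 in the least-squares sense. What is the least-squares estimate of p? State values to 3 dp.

p = 1.773

Compute the Gram sums: Σt·t = 82, Σt·t^2 = 414, Σt^2·t^2 = 2194.
Right-hand side: Σt·v = -506, Σt^2·v = -2718.
Eliminating q: 2194·(row 1) − 414·(row 2) gives 8512·p = 2194·(-506) − 414·(-2718) = 15088, so p = 943/532.
Then q = ((-2718) − 414·(943/532))/2194 = -837/532.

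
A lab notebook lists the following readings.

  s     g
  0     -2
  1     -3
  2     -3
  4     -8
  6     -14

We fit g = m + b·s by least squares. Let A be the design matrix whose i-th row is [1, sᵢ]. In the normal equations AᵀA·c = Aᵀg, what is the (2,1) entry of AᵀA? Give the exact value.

Row 2 ↔ basis s, column 1 ↔ basis 1, so (AᵀA)_{2,1} = Σᵢ s = (0)·(1) + (1)·(1) + (2)·(1) + (4)·(1) + (6)·(1) = 13.

13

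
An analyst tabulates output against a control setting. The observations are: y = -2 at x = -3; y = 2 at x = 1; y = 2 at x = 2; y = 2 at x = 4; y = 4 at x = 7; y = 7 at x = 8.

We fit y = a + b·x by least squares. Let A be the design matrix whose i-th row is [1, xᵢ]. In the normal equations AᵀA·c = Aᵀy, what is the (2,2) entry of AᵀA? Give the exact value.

143

Row 2 ↔ basis x, column 2 ↔ basis x, so (AᵀA)_{2,2} = Σᵢ (x)·(x) = (-3)·(-3) + (1)·(1) + (2)·(2) + (4)·(4) + (7)·(7) + (8)·(8) = 143.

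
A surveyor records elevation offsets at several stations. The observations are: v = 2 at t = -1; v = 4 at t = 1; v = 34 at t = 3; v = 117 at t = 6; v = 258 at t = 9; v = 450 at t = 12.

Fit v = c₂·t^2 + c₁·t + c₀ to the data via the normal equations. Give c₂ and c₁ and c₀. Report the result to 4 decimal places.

The normal system MᵀM·[c₂, c₁, c₀]ᵀ = Mᵀv is [[28676, 2700, 272]; [2700, 272, 30]; [272, 30, 6]]·[c₂, c₁, c₀]ᵀ = [90222, 8528, 865]ᵀ.
Solving the 3×3 system (Gaussian elimination) gives c₂ = 221639/74449, c₁ = 260867/148898, c₀ = 33262/74449.

c₂ = 2.9771, c₁ = 1.7520, c₀ = 0.4468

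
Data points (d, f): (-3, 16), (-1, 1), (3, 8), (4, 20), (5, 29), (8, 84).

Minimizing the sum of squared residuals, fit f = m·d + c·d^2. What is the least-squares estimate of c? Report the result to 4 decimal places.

With design matrix M, MᵀM = [[124, 700]; [700, 5140]] and Mᵀf = [872, 6638]ᵀ.
Determinant 124·5140 − 700² = 147360.
m = (872·5140 − 700·6638)/147360 = -1371/1228; c = (124·6638 − 700·872)/147360 = 8863/6140.

c = 1.4435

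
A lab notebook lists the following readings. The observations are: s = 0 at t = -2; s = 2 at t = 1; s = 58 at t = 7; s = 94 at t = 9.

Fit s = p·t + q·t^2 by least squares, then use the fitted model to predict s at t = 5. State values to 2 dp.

ŝ = 32.30

Compute the Gram sums: Σt·t = 135, Σt·t^2 = 1065, Σt^2·t^2 = 8979.
And Σt·s = 1254, Σt^2·s = 10458.
AᵀA·[p, q]ᵀ = Aᵀs becomes [[135, 1065]; [1065, 8979]]·[p, q]ᵀ = [1254, 10458]ᵀ.
Δ = 135·8979 − 1065² = 77940.
p = (1254·8979 − 1065·10458)/77940 = 3386/2165; q = (135·10458 − 1065·1254)/77940 = 424/433.
At t = 5: ŝ = (3386/2165)·(5) + (424/433)·(25) = 13986/433.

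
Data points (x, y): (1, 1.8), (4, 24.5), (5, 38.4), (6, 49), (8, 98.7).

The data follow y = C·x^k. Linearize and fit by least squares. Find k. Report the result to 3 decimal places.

k = 1.898

Taking logs, ln y = k·ln x + ln C, so regress ln y on ln x.
Σln x = 6.8669, Σ(ln x)² = 12.0466, Σln y = 15.9184, Σln x·ln y = 26.8278.
Equations: 12.0466·k + 6.8669·ln C = 26.8278;  6.8669·k + 5·ln C = 15.9184.
Δ = 12.0466·5 − (6.8669)² = 13.0781; k = (26.8278·5 − 6.8669·15.9184)/13.0781 = 1.89846, ln C = (12.0466·15.9184 − 6.8669·26.8278)/13.0781 = 0.57637.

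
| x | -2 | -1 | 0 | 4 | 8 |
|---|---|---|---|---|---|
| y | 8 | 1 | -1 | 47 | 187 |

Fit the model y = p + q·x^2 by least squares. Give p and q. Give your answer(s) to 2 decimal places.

AᵀA·[p, q]ᵀ = Aᵀy reads: 5·p + 85·q = 242;  85·p + 4369·q = 12753.
(Σ1 = 5, Σx^2 = 85, Σx^2·x^2 = 4369, Σy = 242, Σx^2·y = 12753.)
det = 5·4369 − 85² = 14620.
p = (242·4369 − 85·12753)/14620 = -1571/860; q = (5·12753 − 85·242)/14620 = 8639/2924.

p = -1.83, q = 2.95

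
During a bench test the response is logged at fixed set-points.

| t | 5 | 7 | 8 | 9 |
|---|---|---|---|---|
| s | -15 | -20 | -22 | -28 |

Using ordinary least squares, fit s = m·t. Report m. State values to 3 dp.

m = -2.936

Sums needed: Σt·t = 219.
Moment sums: Σt·s = -643.
So AᵀA·[m]ᵀ = Aᵀs: [[219]]·[m]ᵀ = [-643]ᵀ.
m = (-643)/219 = -2.93607.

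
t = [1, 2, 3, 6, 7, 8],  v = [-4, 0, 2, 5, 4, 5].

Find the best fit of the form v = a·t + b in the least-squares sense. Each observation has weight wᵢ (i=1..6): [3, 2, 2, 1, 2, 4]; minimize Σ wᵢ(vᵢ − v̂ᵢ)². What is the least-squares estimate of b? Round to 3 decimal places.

b = -3.361

From the data, Σwᵢ·t·t = 419, Σwᵢ·t = 65, Σwᵢ·1 = 14.
For MᵀWv: Σwᵢ·t·v = 246, Σwᵢ·v = 25.
Determinant 419·14 − 65² = 1641.
a = (246·14 − 65·25)/1641 = 1819/1641; b = (419·25 − 65·246)/1641 = -5515/1641.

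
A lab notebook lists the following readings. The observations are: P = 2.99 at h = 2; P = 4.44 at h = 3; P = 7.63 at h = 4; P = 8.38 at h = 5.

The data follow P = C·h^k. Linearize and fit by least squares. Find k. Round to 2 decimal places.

Taking logs, ln P = k·ln h + ln C, so regress ln P on ln h.
Σln h = 4.7875, Σ(ln h)² = 6.1995, Σln P = 6.7439, Σln h·ln P = 8.6353.
Normal system: [[6.1995, 4.7875]; [4.7875, 4]]·[k, ln C]ᵀ = [8.6353, 6.7439]ᵀ.
Slope k = (n·Σln h·ln P − Σln h·Σln P)/(n·Σ(ln h)² − (Σln h)²) = (4·8.6353 − 4.7875·6.7439)/1.8779 = 1.20085; ln C = (Σln P − k·Σln h)/n = 0.24870.

k = 1.20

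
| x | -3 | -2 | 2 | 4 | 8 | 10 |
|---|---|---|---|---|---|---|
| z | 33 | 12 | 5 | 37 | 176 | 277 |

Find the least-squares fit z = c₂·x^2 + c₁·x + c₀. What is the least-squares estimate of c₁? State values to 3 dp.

Normal-equation sums: Σx^2·x^2 = 14465, Σx^2·x = 1549, Σx^2 = 197, Σx·x = 197, Σx = 19, Σ1 = 6.
For Aᵀz: Σx^2·z = 39921, Σx·z = 4213, Σz = 540.
Inverting the 3×3 Gram matrix, [c₂, c₁, c₀]ᵀ = [2162329/714900, -1542899/714900, -294937/119150]ᵀ.

c₁ = -2.158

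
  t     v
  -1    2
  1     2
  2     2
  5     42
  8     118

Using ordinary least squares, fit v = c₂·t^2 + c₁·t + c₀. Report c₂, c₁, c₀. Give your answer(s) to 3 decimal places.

c₂ = 2.070, c₁ = -1.705, c₀ = -1.018

Setting ∂/∂c₂ … = 0 gives: 4739·c₂ + 645·c₁ + 95·c₀ = 8614;  645·c₂ + 95·c₁ + 15·c₀ = 1158;  95·c₂ + 15·c₁ + 5·c₀ = 166.
(Σt^2·t^2 = 4739, Σt^2·t = 645, Σt^2 = 95, Σt·t = 95, Σt = 15, Σ1 = 5, Σt^2·v = 8614, Σt·v = 1158, Σv = 166.)
Solving the 3×3 system (Gaussian elimination) gives c₂ = 118/57, c₁ = -162/95, c₀ = -58/57.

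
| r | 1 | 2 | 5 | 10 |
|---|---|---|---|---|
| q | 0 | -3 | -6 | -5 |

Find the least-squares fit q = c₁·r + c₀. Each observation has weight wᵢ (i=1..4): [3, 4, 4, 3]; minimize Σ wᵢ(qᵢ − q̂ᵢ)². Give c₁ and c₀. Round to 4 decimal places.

The normal equations are: 419·c₁ + 61·c₀ = -294;  61·c₁ + 14·c₀ = -51.
(Σwᵢ·r·r = 419, Σwᵢ·r = 61, Σwᵢ·1 = 14, Σwᵢ·r·q = -294, Σwᵢ·q = -51.)
det = 419·14 − 61² = 2145.
c₁ = ((-294)·14 − 61·(-51))/2145 = -67/143; c₀ = (419·(-51) − 61·(-294))/2145 = -229/143.

c₁ = -0.4685, c₀ = -1.6014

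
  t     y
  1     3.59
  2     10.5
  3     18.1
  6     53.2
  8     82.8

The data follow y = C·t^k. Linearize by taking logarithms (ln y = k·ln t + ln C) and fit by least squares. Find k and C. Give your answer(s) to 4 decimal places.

k = 1.5035, C = 3.5978

Taking logs, ln y = k·ln t + ln C, so regress ln y on ln t.
Σln t = 5.6630, Σ(ln t)² = 9.2219, Σln y = 14.9159, Σln t·ln y = 21.1156.
Equations: 9.2219·k + 5.6630·ln C = 21.1156;  5.6630·k + 5·ln C = 14.9159.
Slope k = (n·Σln t·ln y − Σln t·Σln y)/(n·Σ(ln t)² − (Σln t)²) = (5·21.1156 − 5.6630·14.9159)/14.0403 = 1.50351; ln C = (Σln y − k·Σln t)/n = 1.28032, so C = exp(1.28032) = 3.59781.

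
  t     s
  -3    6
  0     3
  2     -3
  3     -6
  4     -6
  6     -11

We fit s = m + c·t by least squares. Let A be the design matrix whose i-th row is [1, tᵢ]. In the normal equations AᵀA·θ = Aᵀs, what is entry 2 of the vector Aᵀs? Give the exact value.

-132

Entry 2 ↔ basis t, so (Aᵀs)_{2} = Σᵢ (t)·sᵢ = (-3)·(6) + (0)·(3) + (2)·(-3) + (3)·(-6) + (4)·(-6) + (6)·(-11) = -132.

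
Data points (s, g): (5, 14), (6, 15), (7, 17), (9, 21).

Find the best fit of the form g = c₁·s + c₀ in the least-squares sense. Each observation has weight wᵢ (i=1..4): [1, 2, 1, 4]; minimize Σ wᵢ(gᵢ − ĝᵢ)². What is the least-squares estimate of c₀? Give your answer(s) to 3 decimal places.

c₀ = 4.063

Normal-equation sums: Σwᵢ·s·s = 470, Σwᵢ·s = 60, Σwᵢ·1 = 8.
Right-hand side: Σwᵢ·s·g = 1125, Σwᵢ·g = 145.
Eliminating c₀: 8·(row 1) − 60·(row 2) gives 160·c₁ = 8·1125 − 60·145 = 300, so c₁ = 15/8.
Then c₀ = (145 − 60·(15/8))/8 = 65/16.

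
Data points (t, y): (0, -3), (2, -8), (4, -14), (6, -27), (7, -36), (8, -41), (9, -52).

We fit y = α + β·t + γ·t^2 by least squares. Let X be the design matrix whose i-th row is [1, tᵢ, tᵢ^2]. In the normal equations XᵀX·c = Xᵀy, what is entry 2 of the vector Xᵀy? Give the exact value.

Entry 2 ↔ basis t, so (Xᵀy)_{2} = Σᵢ (t)·yᵢ = (0)·(-3) + (2)·(-8) + (4)·(-14) + (6)·(-27) + (7)·(-36) + (8)·(-41) + (9)·(-52) = -1282.

-1282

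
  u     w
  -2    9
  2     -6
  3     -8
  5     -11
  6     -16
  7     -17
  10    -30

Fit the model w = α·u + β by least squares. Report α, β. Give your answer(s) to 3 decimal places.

α = -3.056, β = 2.247

From the data, Σu·u = 227, Σu = 31, Σ1 = 7.
Moment sums: Σu·w = -624, Σw = -79.
det = 227·7 − 31² = 628.
α = ((-624)·7 − 31·(-79))/628 = -1919/628; β = (227·(-79) − 31·(-624))/628 = 1411/628.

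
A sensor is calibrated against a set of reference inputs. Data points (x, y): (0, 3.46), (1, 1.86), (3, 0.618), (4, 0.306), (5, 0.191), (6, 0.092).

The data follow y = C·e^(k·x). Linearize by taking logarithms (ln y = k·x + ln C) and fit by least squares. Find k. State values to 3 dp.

With ln yᵢ as the transformed response and xᵢ as the regressor:
Σx = 19.0000, Σ(x)² = 87.0000, Σln y = -3.8450, Σx·ln y = -28.1531.
Equations: 87.0000·k + 19.0000·ln C = -28.1531;  19.0000·k + 6·ln C = -3.8450.
Δ = 87.0000·6 − (19.0000)² = 161.0000; k = (-28.1531·6 − 19.0000·-3.8450)/161.0000 = -0.59542, ln C = (87.0000·-3.8450 − 19.0000·-28.1531)/161.0000 = 1.24466.

k = -0.595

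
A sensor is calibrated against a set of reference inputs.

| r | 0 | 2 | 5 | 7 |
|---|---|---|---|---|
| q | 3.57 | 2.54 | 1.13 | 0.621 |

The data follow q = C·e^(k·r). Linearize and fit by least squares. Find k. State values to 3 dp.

With ln qᵢ as the transformed response and rᵢ as the regressor:
Over the data: Σr = 14.0000, Σ(r)² = 78.0000, Σln q = 1.8505, Σr·ln q = -0.8596.
Normal system: [[78.0000, 14.0000]; [14.0000, 4]]·[k, ln C]ᵀ = [-0.8596, 1.8505]ᵀ.
Solving (det = 116.0000): k = -0.25298, ln C = 1.34806.

k = -0.253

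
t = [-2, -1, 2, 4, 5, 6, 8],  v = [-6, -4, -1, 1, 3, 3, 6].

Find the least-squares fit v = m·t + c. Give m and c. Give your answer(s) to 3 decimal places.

m = 1.147, c = -3.318

Entries of AᵀA: Σt·t = 150, Σt = 22, Σ1 = 7.
Right-hand side: Σt·v = 99, Σv = 2.
So AᵀA·[m, c]ᵀ = Aᵀv: [[150, 22]; [22, 7]]·[m, c]ᵀ = [99, 2]ᵀ.
Eliminating c: 7·(row 1) − 22·(row 2) gives 566·m = 7·99 − 22·2 = 649, so m = 649/566.
Then c = (2 − 22·(649/566))/7 = -939/283.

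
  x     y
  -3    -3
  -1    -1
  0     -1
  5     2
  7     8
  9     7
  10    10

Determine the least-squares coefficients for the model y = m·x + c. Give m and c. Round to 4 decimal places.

m = 0.9583, c = -0.5533

Forming AᵀA = [[265, 27]; [27, 7]] and Aᵀy = [239, 22]ᵀ gives AᵀA·[m, c]ᵀ = Aᵀy.
Determinant 265·7 − 27² = 1126.
m = (239·7 − 27·22)/1126 = 1079/1126; c = (265·22 − 27·239)/1126 = -623/1126.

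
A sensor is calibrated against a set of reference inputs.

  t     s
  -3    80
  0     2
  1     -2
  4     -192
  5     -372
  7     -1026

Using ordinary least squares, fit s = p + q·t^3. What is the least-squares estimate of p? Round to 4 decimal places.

p = 0.6640

Entries of MᵀM: Σ1 = 6, Σt^3 = 506, Σt^3·t^3 = 138100.
And Σs = -1510, Σt^3·s = -412868.
Normal equations: [[6, 506]; [506, 138100]]·[p, q]ᵀ = [-1510, -412868]ᵀ.
Δ = 6·138100 − 506² = 572564.
p = ((-1510)·138100 − 506·(-412868))/572564 = 95052/143141; q = (6·(-412868) − 506·(-1510))/572564 = -428287/143141.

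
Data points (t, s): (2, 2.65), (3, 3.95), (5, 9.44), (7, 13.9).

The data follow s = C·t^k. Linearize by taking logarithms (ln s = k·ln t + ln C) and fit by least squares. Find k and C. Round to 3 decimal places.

Linearized form: ln s = k·ln t + ln C. From the 4 transformed points,
Σln t = 5.3471, Σ(ln t)² = 8.0643, Σln s = 7.2251, Σln t·ln s = 10.9192.
Normal system: [[8.0643, 5.3471]; [5.3471, 4]]·[k, ln C]ᵀ = [10.9192, 7.2251]ᵀ.
Slope k = (n·Σln t·ln s − Σln t·Σln s)/(n·Σ(ln t)² − (Σln t)²) = (4·10.9192 − 5.3471·7.2251)/3.6655 = 1.37593; ln C = (Σln s − k·Σln t)/n = -0.03303, so C = exp(-0.03303) = 0.96751.

k = 1.376, C = 0.968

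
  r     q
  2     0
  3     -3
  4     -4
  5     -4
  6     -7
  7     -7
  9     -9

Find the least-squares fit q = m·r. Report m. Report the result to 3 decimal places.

The normal equations are: 220·m = -217.
(Σr·r = 220, Σr·q = -217.)
m = (-217)/220 = -0.986364.

m = -0.986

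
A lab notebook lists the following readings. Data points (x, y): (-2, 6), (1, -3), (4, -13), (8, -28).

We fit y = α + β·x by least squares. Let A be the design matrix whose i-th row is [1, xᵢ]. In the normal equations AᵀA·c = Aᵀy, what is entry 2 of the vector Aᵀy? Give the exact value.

Entry 2 ↔ basis x, so (Aᵀy)_{2} = Σᵢ (x)·yᵢ = (-2)·(6) + (1)·(-3) + (4)·(-13) + (8)·(-28) = -291.

-291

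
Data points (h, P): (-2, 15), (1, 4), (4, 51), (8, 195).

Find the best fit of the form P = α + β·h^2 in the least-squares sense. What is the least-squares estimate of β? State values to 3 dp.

Forming XᵀX = [[4, 85]; [85, 4369]] and XᵀP = [265, 13360]ᵀ gives XᵀX·[α, β]ᵀ = XᵀP.
Determinant 4·4369 − 85² = 10251.
α = (265·4369 − 85·13360)/10251 = 145/67; β = (4·13360 − 85·265)/10251 = 3435/1139.

β = 3.016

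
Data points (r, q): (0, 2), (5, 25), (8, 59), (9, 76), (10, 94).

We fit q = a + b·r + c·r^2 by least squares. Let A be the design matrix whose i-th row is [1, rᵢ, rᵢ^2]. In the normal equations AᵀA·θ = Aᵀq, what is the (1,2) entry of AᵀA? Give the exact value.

Row 1 ↔ basis 1, column 2 ↔ basis r, so (AᵀA)_{1,2} = Σᵢ r = (1)·(0) + (1)·(5) + (1)·(8) + (1)·(9) + (1)·(10) = 32.

32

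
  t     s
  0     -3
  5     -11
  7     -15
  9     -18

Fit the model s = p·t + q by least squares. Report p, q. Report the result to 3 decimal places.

MᵀM·[p, q]ᵀ = Mᵀs reads: 155·p + 21·q = -322;  21·p + 4·q = -47.
det = 155·4 − 21² = 179.
p = ((-322)·4 − 21·(-47))/179 = -301/179; q = (155·(-47) − 21·(-322))/179 = -523/179.

p = -1.682, q = -2.922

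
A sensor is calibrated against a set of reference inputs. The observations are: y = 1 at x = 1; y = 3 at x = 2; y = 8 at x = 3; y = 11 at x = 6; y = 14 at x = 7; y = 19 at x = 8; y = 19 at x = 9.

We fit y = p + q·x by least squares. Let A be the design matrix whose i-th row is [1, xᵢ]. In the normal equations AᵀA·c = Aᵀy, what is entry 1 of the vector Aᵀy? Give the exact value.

Entry 1 ↔ basis 1, so (Aᵀy)_{1} = Σᵢ yᵢ = (1)·(1) + (1)·(3) + (1)·(8) + (1)·(11) + (1)·(14) + (1)·(19) + (1)·(19) = 75.

75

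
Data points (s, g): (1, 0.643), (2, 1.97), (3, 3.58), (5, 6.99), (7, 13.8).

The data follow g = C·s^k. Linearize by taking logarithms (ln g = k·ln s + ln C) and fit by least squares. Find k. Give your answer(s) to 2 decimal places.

With ln gᵢ as the transformed response and ln sᵢ as the regressor:
XᵀX = [[8.0643, 5.3471]; [5.3471, 5]], rhs = [10.1080, 6.0809]ᵀ  (here Σln s = 5.3471, Σ(ln s)² = 8.0643, Σln g = 6.0809, Σln s·ln g = 10.1080).
Solving (det = 11.7297): k = 1.53666, ln C = -0.42715.

k = 1.54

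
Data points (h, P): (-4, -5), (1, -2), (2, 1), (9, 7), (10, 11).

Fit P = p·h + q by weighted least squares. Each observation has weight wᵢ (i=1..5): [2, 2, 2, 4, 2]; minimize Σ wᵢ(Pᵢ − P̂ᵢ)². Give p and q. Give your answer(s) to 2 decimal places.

Entries of AᵀWA: Σwᵢ·h·h = 566, Σwᵢ·h = 54, Σwᵢ·1 = 12.
Moment sums: Σwᵢ·h·P = 512, Σwᵢ·P = 38.
Eliminating q: 12·(row 1) − 54·(row 2) gives 3876·p = 12·512 − 54·38 = 4092, so p = 341/323.
Then q = (38 − 54·(341/323))/12 = -1535/969.

p = 1.06, q = -1.58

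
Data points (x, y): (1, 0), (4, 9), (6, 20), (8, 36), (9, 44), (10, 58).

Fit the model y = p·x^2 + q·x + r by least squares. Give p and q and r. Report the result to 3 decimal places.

p = 0.591, q = -0.221, r = -0.114

The normal equations are: 22210·p + 2522·q + 298·r = 12532;  2522·p + 298·q + 38·r = 1420;  298·p + 38·q + 6·r = 167.
Inverting the 3×3 Gram matrix, [p, q, r]ᵀ = [9749/16500, -3643/16500, -313/2750]ᵀ.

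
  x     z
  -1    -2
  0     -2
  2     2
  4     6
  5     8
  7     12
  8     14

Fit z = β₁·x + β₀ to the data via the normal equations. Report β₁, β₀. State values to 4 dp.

β₁ = 1.8689, β₀ = -1.2459

Compute the Gram sums: Σx·x = 159, Σx = 25, Σ1 = 7.
And Σx·z = 266, Σz = 38.
MᵀM·[β₁, β₀]ᵀ = Mᵀz becomes [[159, 25]; [25, 7]]·[β₁, β₀]ᵀ = [266, 38]ᵀ.
Eliminating β₀: 7·(row 1) − 25·(row 2) gives 488·β₁ = 7·266 − 25·38 = 912, so β₁ = 114/61.
Then β₀ = (38 − 25·(114/61))/7 = -76/61.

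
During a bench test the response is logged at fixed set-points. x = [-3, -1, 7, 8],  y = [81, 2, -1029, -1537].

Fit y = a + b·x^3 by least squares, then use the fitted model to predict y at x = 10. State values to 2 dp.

ŷ = -3000.87

Compute the Gram sums: Σ1 = 4, Σx^3 = 827, Σx^3·x^3 = 380523.
For Aᵀy: Σy = -2483, Σx^3·y = -1142080.
Normal equations: [[4, 827]; [827, 380523]]·[a, b]ᵀ = [-2483, -1142080]ᵀ.
Determinant 4·380523 − 827² = 838163.
a = ((-2483)·380523 − 827·(-1142080))/838163 = -338449/838163; b = (4·(-1142080) − 827·(-2483))/838163 = -2514879/838163.
At x = 10: ŷ = (-338449/838163)·(1) + (-2514879/838163)·(1000) = -2515217449/838163.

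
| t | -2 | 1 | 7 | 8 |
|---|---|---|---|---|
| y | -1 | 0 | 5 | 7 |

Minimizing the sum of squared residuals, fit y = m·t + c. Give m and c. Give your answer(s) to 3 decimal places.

m = 0.790, c = -0.014

From the data, Σt·t = 118, Σt = 14, Σ1 = 4.
Moment sums: Σt·y = 93, Σy = 11.
Δ = 118·4 − 14² = 276.
m = (93·4 − 14·11)/276 = 109/138; c = (118·11 − 14·93)/276 = -1/69.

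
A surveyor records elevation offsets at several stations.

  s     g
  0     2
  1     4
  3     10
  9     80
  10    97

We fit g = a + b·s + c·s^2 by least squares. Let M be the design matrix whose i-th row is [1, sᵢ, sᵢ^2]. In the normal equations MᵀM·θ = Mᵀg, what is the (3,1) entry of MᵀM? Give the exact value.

Row 3 ↔ basis s^2, column 1 ↔ basis 1, so (MᵀM)_{3,1} = Σᵢ s^2 = (0)·(1) + (1)·(1) + (9)·(1) + (81)·(1) + (100)·(1) = 191.

191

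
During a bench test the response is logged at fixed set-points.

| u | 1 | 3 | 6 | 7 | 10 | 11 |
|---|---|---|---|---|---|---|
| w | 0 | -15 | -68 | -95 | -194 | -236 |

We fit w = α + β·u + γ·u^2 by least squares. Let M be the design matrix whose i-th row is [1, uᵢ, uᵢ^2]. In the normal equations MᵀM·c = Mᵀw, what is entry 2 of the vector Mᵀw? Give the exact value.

-5654

Entry 2 ↔ basis u, so (Mᵀw)_{2} = Σᵢ (u)·wᵢ = (1)·(0) + (3)·(-15) + (6)·(-68) + (7)·(-95) + (10)·(-194) + (11)·(-236) = -5654.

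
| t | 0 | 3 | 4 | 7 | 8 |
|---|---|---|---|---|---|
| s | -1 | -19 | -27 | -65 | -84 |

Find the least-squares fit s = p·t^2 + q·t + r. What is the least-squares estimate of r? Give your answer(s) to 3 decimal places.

From the data, Σt^2·t^2 = 6834, Σt^2·t = 946, Σt^2 = 138, Σt·t = 138, Σt = 22, Σ1 = 5.
For Xᵀs: Σt^2·s = -9164, Σt·s = -1292, Σs = -196.
So XᵀX·[p, q, r]ᵀ = Xᵀs: [[6834, 946, 138]; [946, 138, 22]; [138, 22, 5]]·[p, q, r]ᵀ = [-9164, -1292, -196]ᵀ.
Row-reducing yields p = -2854/3079, q = -8636/3079, r = -3928/3079.

r = -1.276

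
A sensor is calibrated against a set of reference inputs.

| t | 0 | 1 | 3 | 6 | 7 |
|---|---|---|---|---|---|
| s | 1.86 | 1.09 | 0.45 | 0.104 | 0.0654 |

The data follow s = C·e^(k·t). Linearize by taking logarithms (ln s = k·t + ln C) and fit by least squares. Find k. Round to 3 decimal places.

k = -0.476

Linearized form: ln s = k·t + ln C. From the 5 transformed points,
Over the data: Σt = 17.0000, Σ(t)² = 95.0000, Σln s = -5.0824, Σt·ln s = -34.9802.
Normal system: [[95.0000, 17.0000]; [17.0000, 5]]·[k, ln C]ᵀ = [-34.9802, -5.0824]ᵀ.
Solving (det = 186.0000): k = -0.47581, ln C = 0.60129.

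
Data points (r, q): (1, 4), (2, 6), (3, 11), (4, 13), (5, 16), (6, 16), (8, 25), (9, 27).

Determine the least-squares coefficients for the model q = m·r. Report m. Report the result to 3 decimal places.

m = 3.051

Forming MᵀM = [[236]] and Mᵀq = [720]ᵀ gives MᵀM·[m]ᵀ = Mᵀq.
Hence m = 720 / 236 ≈ 3.05085.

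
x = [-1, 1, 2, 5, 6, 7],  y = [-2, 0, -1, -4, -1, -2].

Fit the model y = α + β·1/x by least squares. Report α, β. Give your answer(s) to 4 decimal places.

α = -1.8164, β = 0.8902

Normal-equation sums: Σ1 = 6, Σ1/x = 106/105, Σ1/x·1/x = 51557/22050.
Moment sums: Σy = -10, Σ1/x·y = 26/105.
Δ = 6·(51557/22050) − (106/105)² = 28687/2205.
α = ((-10)·(51557/22050) − (106/105)·(26/105))/(28687/2205) = -260541/143435; β = (6·(26/105) − (106/105)·(-10))/(28687/2205) = 25536/28687.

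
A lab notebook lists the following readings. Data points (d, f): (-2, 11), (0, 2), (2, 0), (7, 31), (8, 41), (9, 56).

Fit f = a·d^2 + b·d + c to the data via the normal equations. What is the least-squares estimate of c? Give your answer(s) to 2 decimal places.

c = 1.80

Sums needed: Σd^2·d^2 = 13090, Σd^2·d = 1584, Σd^2 = 202, Σd·d = 202, Σd = 24, Σ1 = 6.
Moment sums: Σd^2·f = 8723, Σd·f = 1027, Σf = 141.
So MᵀM·[a, b, c]ᵀ = Mᵀf: [[13090, 1584, 202]; [1584, 202, 24]; [202, 24, 6]]·[a, b, c]ᵀ = [8723, 1027, 141]ᵀ.
Solving the 3×3 system (Gaussian elimination) gives a = 23313/24185, b = -130061/48370, c = 87197/48370.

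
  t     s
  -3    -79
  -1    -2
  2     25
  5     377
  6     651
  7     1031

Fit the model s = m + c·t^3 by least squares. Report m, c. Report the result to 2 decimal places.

The normal system AᵀA·[m, c]ᵀ = Aᵀs is [[6, 664]; [664, 180724]]·[m, c]ᵀ = [2003, 543709]ᵀ.
det = 6·180724 − 664² = 643448.
m = (2003·180724 − 664·543709)/643448 = 241849/160862; c = (6·543709 − 664·2003)/643448 = 966131/321724.

m = 1.50, c = 3.00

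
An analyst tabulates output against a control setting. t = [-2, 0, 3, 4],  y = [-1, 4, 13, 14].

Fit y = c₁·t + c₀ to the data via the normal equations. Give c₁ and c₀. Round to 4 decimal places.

c₁ = 2.6154, c₀ = 4.2308

From the data, Σt·t = 29, Σt = 5, Σ1 = 4.
And Σt·y = 97, Σy = 30.
AᵀA·[c₁, c₀]ᵀ = Aᵀy becomes [[29, 5]; [5, 4]]·[c₁, c₀]ᵀ = [97, 30]ᵀ.
Determinant 29·4 − 5² = 91.
c₁ = (97·4 − 5·30)/91 = 34/13; c₀ = (29·30 − 5·97)/91 = 55/13.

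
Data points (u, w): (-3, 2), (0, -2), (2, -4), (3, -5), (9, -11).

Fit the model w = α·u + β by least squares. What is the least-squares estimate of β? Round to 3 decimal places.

With design matrix X, XᵀX = [[103, 11]; [11, 5]] and Xᵀw = [-128, -20]ᵀ.
Determinant 103·5 − 11² = 394.
α = ((-128)·5 − 11·(-20))/394 = -210/197; β = (103·(-20) − 11·(-128))/394 = -326/197.

β = -1.655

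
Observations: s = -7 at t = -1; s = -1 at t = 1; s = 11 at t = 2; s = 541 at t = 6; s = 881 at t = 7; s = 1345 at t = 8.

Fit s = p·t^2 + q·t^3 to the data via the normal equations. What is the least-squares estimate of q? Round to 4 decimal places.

Entries of XᵀX: Σt^2·t^2 = 7811, Σt^2·t^3 = 57383, Σt^3·t^3 = 426515.
Moment sums: Σt^2·s = 148761, Σt^3·s = 1107773.
So XᵀX·[p, q]ᵀ = Xᵀs: [[7811, 57383]; [57383, 426515]]·[p, q]ᵀ = [148761, 1107773]ᵀ.
Δ = 7811·426515 − 57383² = 38699976.
p = (148761·426515 − 57383·1107773)/38699976 = -14817518/4837497; q = (7811·1107773 − 57383·148761)/38699976 = 14557805/4837497.

q = 3.0094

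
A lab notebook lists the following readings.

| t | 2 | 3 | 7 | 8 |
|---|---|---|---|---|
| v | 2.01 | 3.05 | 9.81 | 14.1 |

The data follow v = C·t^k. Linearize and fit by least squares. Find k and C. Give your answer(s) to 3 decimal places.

Taking logs, ln v = k·ln t + ln C, so regress ln v on ln t.
Σln t = 5.8171, Σ(ln t)² = 9.7980, Σln v = 6.7429, Σln t·ln v = 11.6549.
Equations: 9.7980·k + 5.8171·ln C = 11.6549;  5.8171·k + 4·ln C = 6.7429.
Δ = 9.7980·4 − (5.8171)² = 5.3534; k = (11.6549·4 − 5.8171·6.7429)/5.3534 = 1.38148, ln C = (9.7980·6.7429 − 5.8171·11.6549)/5.3534 = -0.32334, so C = exp(-0.32334) = 0.72373.

k = 1.381, C = 0.724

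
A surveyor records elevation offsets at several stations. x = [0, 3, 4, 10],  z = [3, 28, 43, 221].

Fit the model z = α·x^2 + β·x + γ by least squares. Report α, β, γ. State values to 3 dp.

α = 1.950, β = 2.287, γ = 3.088

Compute the Gram sums: Σx^2·x^2 = 10337, Σx^2·x = 1091, Σx^2 = 125, Σx·x = 125, Σx = 17, Σ1 = 4.
Moment sums: Σx^2·z = 23040, Σx·z = 2466, Σz = 295.
Row-reducing yields α = 8419/4317, β = 9872/4317, γ = 4443/1439.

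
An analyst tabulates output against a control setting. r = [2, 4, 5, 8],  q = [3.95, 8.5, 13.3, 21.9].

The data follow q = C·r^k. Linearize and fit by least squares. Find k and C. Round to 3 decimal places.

k = 1.254, C = 1.629

Let Y = ln q. Fitting Y = k·ln r + ln C by least squares:
Σln r = 5.7683, Σ(ln r)² = 9.3166, Σln q = 9.1880, Σln r·ln q = 14.5020.
Normal system: [[9.3166, 5.7683]; [5.7683, 4]]·[k, ln C]ᵀ = [14.5020, 9.1880]ᵀ.
Solving (det = 3.9930): k = 1.25428, ln C = 0.48824, so C = exp(0.48824) = 1.62945.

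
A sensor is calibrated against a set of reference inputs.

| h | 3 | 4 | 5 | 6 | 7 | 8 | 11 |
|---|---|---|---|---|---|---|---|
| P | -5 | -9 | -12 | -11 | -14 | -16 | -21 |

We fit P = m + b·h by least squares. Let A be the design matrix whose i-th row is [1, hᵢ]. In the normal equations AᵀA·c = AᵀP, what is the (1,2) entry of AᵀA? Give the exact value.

Row 1 ↔ basis 1, column 2 ↔ basis h, so (AᵀA)_{1,2} = Σᵢ h = (1)·(3) + (1)·(4) + (1)·(5) + (1)·(6) + (1)·(7) + (1)·(8) + (1)·(11) = 44.

44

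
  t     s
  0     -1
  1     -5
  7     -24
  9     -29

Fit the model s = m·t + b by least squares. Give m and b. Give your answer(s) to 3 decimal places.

Entries of MᵀM: Σt·t = 131, Σt = 17, Σ1 = 4.
Moment sums: Σt·s = -434, Σs = -59.
Eliminating b: 4·(row 1) − 17·(row 2) gives 235·m = 4·(-434) − 17·(-59) = -733, so m = -733/235.
Then b = ((-59) − 17·(-733/235))/4 = -351/235.

m = -3.119, b = -1.494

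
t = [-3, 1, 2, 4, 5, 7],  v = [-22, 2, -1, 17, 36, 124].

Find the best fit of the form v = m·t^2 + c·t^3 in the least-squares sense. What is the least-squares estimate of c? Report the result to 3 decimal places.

Sums needed: Σt^2·t^2 = 3380, Σt^2·t^3 = 20746, Σt^3·t^3 = 138164.
Moment sums: Σt^2·v = 7048, Σt^3·v = 48708.
Normal equations: [[3380, 20746]; [20746, 138164]]·[m, c]ᵀ = [7048, 48708]ᵀ.
Eliminating c: 138164·(row 1) − 20746·(row 2) gives 36597804·m = 138164·7048 − 20746·48708 = -36716296, so m = -9179074/9149451.
Then c = (48708 − 20746·(-9179074/9149451))/138164 = 4603808/9149451.

c = 0.503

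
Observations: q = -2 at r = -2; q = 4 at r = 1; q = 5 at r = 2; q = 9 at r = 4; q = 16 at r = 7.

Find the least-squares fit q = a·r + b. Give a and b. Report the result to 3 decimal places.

a = 1.973, b = 1.664

Setting ∂/∂a … = 0 gives: 74·a + 12·b = 166;  12·a + 5·b = 32.
Eliminating b: 5·(row 1) − 12·(row 2) gives 226·a = 5·166 − 12·32 = 446, so a = 223/113.
Then b = (32 − 12·(223/113))/5 = 188/113.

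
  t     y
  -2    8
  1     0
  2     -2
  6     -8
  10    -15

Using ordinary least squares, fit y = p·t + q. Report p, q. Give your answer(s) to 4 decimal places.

p = -1.8372, q = 2.8463

Compute the Gram sums: Σt·t = 145, Σt = 17, Σ1 = 5.
And Σt·y = -218, Σy = -17.
So AᵀA·[p, q]ᵀ = Aᵀy: [[145, 17]; [17, 5]]·[p, q]ᵀ = [-218, -17]ᵀ.
Determinant 145·5 − 17² = 436.
p = ((-218)·5 − 17·(-17))/436 = -801/436; q = (145·(-17) − 17·(-218))/436 = 1241/436.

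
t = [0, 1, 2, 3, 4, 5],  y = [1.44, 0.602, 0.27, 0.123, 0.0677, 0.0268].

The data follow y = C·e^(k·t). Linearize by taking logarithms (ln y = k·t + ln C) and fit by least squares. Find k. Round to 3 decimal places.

Let Y = ln y. Fitting Y = k·t + ln C by least squares:
Σt = 15.0000, Σ(t)² = 55.0000, Σln y = -9.8598, Σt·ln y = -38.2803.
Normal system: [[55.0000, 15.0000]; [15.0000, 6]]·[k, ln C]ᵀ = [-38.2803, -9.8598]ᵀ.
Solving (det = 105.0000): k = -0.77891, ln C = 0.30397.

k = -0.779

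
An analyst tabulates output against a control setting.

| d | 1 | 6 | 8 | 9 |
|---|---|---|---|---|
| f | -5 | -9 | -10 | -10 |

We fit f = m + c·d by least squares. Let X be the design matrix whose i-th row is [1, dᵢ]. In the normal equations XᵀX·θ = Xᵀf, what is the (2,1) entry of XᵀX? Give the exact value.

24

Row 2 ↔ basis d, column 1 ↔ basis 1, so (XᵀX)_{2,1} = Σᵢ d = (1)·(1) + (6)·(1) + (8)·(1) + (9)·(1) = 24.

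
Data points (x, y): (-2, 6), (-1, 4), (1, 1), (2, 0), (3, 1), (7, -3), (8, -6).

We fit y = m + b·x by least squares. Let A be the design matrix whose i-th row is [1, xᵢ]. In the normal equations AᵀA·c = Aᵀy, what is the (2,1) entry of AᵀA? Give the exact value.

Row 2 ↔ basis x, column 1 ↔ basis 1, so (AᵀA)_{2,1} = Σᵢ x = (-2)·(1) + (-1)·(1) + (1)·(1) + (2)·(1) + (3)·(1) + (7)·(1) + (8)·(1) = 18.

18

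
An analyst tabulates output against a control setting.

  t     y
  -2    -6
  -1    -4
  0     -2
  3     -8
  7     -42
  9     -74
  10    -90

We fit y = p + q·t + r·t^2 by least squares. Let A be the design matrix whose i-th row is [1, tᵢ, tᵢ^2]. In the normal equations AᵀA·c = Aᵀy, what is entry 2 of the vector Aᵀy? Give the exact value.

Entry 2 ↔ basis t, so (Aᵀy)_{2} = Σᵢ (t)·yᵢ = (-2)·(-6) + (-1)·(-4) + (0)·(-2) + (3)·(-8) + (7)·(-42) + (9)·(-74) + (10)·(-90) = -1868.

-1868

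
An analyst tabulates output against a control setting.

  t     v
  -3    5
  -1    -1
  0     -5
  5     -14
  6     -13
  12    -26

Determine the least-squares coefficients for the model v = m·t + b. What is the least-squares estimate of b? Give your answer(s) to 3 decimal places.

b = -2.803

Setting ∂/∂m … = 0 gives: 215·m + 19·b = -474;  19·m + 6·b = -54.
(Σt·t = 215, Σt = 19, Σ1 = 6, Σt·v = -474, Σv = -54.)
Determinant 215·6 − 19² = 929.
m = ((-474)·6 − 19·(-54))/929 = -1818/929; b = (215·(-54) − 19·(-474))/929 = -2604/929.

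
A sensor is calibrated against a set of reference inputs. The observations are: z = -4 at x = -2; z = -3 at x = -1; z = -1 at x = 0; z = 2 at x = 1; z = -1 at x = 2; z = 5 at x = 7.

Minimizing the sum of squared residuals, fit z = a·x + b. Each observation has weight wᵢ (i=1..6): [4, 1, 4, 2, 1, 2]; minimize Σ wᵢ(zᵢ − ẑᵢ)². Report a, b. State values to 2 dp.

a = 0.98, b = -1.35

Compute the Gram sums: Σwᵢ·x·x = 121, Σwᵢ·x = 9, Σwᵢ·1 = 14.
And Σwᵢ·x·z = 107, Σwᵢ·z = -10.
Eliminating b: 14·(row 1) − 9·(row 2) gives 1613·a = 14·107 − 9·(-10) = 1588, so a = 1588/1613.
Then b = ((-10) − 9·(1588/1613))/14 = -2173/1613.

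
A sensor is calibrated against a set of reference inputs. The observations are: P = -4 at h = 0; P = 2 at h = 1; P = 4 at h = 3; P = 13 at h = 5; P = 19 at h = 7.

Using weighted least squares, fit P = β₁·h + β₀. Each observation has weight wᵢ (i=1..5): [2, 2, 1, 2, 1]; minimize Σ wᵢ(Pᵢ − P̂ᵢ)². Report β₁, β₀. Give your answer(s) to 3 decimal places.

β₁ = 3.136, β₀ = -3.000

The normal equations are: 110·β₁ + 22·β₀ = 279;  22·β₁ + 8·β₀ = 45.
det = 110·8 − 22² = 396.
β₁ = (279·8 − 22·45)/396 = 69/22; β₀ = (110·45 − 22·279)/396 = -3.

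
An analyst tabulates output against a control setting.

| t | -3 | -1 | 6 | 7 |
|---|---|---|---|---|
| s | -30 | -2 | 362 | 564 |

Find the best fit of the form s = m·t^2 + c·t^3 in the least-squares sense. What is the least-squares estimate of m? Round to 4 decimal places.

m = 1.1332

Forming MᵀM = [[3779, 24339]; [24339, 165035]] and Mᵀs = [40396, 272456]ᵀ gives MᵀM·[m, c]ᵀ = Mᵀs.
det = 3779·165035 − 24339² = 31280344.
m = (40396·165035 − 24339·272456)/31280344 = 8861819/7820086; c = (3779·272456 − 24339·40396)/31280344 = 11603245/7820086.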